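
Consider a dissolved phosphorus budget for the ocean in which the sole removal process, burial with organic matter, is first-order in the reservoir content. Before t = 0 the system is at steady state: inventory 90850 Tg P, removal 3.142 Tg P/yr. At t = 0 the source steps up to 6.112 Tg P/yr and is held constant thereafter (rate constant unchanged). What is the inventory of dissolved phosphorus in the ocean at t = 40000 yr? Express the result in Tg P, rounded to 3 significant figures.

155000 Tg P

The sink rate constant is k = F₀/M₀ = 3.142/90850 = 3.458×10^-5 yr⁻¹.
Solving dM/dt = F₁ − kM with M(0) = M₀ gives M(t) = F₁/k + (M₀ − F₁/k)·e^(−kt).
F₁/k = 6.112/3.458×10^-5 = 176730 Tg P; kt = 3.458×10^-5 × 40000 = 1.383, e^(−kt) = 0.2507.
M(40000) = 176730 + (90850 − 176730) × 0.2507 = 176730 − 21530 = 155190 Tg P.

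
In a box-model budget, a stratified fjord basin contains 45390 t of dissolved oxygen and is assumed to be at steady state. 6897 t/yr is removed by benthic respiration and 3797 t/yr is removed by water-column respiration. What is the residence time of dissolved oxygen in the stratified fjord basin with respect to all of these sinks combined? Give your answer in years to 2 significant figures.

4.2 yr

Total removal flux = 6897 + 3797 = 10694 t/yr.
τ = M / ΣF_out = 45390 / 10694 = 4.244 yr.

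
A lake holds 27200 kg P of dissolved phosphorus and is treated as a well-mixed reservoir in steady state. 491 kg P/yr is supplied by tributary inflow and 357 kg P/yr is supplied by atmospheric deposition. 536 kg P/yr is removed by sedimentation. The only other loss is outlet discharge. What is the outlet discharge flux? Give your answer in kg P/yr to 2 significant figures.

310 kg P/yr

At steady state ΣF_in = ΣF_out.
ΣF_in = 491 + 357 = 848.00 kg P/yr.
Outlet discharge flux = ΣF_in − (536) = 848.00 − 536.0 = 312.0 kg P/yr.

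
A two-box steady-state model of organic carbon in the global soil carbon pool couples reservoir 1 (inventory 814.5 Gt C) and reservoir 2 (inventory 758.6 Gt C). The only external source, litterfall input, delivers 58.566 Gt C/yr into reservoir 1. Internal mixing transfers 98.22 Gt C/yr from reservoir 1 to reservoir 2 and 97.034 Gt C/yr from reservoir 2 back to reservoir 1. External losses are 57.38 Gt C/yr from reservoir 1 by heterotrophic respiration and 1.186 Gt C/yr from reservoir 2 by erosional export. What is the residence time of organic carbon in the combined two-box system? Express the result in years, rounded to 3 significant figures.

26.9 yr

For the system as a whole, the A↔B exchange is internal and contributes nothing to the throughput; only the external sinks remove mass.
M_total = 814.5 + 758.6 = 1573.1 Gt C.
ΣF_external_out = 57.38 + 1.186 = 58.566 Gt C/yr.
τ = M_total / ΣF_ext = 1573.1 / 58.566 = 26.86 yr.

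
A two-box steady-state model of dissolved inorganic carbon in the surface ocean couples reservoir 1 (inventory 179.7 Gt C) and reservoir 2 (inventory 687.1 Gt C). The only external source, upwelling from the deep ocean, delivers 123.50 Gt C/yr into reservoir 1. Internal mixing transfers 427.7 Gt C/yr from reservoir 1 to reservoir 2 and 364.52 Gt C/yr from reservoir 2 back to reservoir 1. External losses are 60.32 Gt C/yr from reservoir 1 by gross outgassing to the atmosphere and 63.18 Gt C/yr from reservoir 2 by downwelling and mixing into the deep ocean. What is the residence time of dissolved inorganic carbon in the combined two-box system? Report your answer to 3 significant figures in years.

7.02 yr

Residence time in the combined system uses the total inventory and the total *external* removal — internal exchanges between the two boxes cancel.
M_total = 179.7 + 687.1 = 866.80 Gt C.
ΣF_external_out = 60.32 + 63.18 = 123.50 Gt C/yr.
τ = M_total / ΣF_ext = 866.80 / 123.50 = 7.019 yr.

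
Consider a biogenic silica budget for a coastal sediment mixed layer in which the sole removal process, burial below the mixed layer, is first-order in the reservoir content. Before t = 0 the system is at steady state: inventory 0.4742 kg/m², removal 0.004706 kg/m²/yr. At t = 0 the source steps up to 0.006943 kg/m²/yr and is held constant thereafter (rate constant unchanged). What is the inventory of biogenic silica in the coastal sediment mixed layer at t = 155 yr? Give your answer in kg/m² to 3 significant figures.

Residence time τ = M₀/F₀ = 100.8 yr. The eventual steady state is M_∞ = M₀·(F₁/F₀) = 0.4742 × 0.006943/0.004706 = 0.69961 kg/m².
The anomaly ΔM(t) = M(t) − M_∞ decays as ΔM₀·e^(−t/τ) with ΔM₀ = 0.4742 − 0.69961 = −0.2254 kg/m².
At t = 155 yr, e^(−t/τ) = e^(−1.538) = 0.2148, so ΔM = −0.04841 kg/m² and M = 0.69961 − 0.04841 = 0.65120 kg/m².

0.651 kg/m²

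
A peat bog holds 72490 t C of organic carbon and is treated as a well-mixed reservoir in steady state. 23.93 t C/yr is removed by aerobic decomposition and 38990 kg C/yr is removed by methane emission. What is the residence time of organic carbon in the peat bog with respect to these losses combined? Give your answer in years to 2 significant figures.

Convert the methane emission flux: 38990 kg C/yr = 38.99 t C/yr.
Total removal = 23.93 + 38.99 = 62.920 t C/yr.
τ = M / ΣF_out = 72490 / 62.920 = 1152 yr.

1200 yr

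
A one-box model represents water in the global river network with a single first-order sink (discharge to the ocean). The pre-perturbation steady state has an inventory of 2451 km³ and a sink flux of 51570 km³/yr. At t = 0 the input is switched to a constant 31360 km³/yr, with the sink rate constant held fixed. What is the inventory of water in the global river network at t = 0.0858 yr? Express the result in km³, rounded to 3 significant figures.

τ = M₀/F₀ = 2451/51570 = 0.04753 yr; rate constant k = 1/τ.
New steady state M_∞ = F₁/k = F₁·τ = 31360 × 0.04753 = 1490.5 km³.
M(t) = M_∞ + (M₀ − M_∞)·e^(−t/τ); t/τ = 0.0858/0.04753 = 1.805, so e^(−t/τ) = 0.1644.
M(t) = 1490.5 + 960.5 × 0.1644 = 1648.4 km³.

1650 km³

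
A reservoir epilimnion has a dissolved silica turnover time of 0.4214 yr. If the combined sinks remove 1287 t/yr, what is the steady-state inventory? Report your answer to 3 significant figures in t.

τ = M/F ⇒ M = τ × F = 0.4214 × 1287 = 542.3 t.

542 t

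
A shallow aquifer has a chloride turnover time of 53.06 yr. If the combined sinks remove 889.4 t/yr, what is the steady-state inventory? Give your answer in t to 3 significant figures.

47200 t

τ = M/F ⇒ M = τ × F = 53.06 × 889.4 = 47190 t.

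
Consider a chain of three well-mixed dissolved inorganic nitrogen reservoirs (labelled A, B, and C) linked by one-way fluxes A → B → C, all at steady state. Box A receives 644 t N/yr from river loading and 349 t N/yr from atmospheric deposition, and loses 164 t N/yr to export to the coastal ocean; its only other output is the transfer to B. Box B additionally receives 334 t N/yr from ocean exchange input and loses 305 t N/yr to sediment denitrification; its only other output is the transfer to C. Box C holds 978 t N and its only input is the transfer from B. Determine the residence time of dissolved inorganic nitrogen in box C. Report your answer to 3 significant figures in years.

Box A: F(A→B) = (644 + 349) − 164 = 829.00 t N/yr.
Box B: F(B→C) = (829.00 + 334) − 305 = 858.00 t N/yr.
Box C throughput = its input = 858.00 t N/yr; τ = 978 / 858.00 = 1.140 yr.

1.14 yr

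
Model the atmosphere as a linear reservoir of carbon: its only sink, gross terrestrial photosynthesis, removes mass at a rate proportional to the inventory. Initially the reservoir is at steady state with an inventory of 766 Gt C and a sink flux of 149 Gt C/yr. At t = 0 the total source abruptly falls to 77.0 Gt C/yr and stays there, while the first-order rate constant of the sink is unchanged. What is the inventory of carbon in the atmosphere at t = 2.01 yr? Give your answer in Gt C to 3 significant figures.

646 Gt C

τ = M₀/F₀ = 766/149 = 5.141 yr; rate constant k = 1/τ.
New steady state M_∞ = F₁/k = F₁·τ = 77.0 × 5.141 = 395.85 Gt C.
M(t) = M_∞ + (M₀ − M_∞)·e^(−t/τ); t/τ = 2.01/5.141 = 0.3910, so e^(−t/τ) = 0.6764.
M(t) = 395.85 + 370.1 × 0.6764 = 646.22 Gt C.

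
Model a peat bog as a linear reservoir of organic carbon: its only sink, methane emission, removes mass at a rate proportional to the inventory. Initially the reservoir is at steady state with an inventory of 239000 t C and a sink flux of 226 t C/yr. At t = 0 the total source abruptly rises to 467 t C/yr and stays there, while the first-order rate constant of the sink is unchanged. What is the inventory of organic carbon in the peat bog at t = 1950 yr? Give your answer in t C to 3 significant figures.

454000 t C

τ = M₀/F₀ = 239000/226 = 1058 yr; rate constant k = 1/τ.
New steady state M_∞ = F₁/k = F₁·τ = 467 × 1058 = 493860 t C.
M(t) = M_∞ + (M₀ − M_∞)·e^(−t/τ); t/τ = 1950/1058 = 1.844, so e^(−t/τ) = 0.1582.
M(t) = 493860 − 254900 × 0.1582 = 453550 t C.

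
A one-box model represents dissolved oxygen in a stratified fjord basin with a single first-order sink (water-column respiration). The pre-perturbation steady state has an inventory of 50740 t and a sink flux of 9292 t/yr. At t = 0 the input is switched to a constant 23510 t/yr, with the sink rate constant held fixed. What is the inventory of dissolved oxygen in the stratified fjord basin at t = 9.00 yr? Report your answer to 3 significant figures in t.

113000 t

Residence time τ = M₀/F₀ = 5.461 yr. The eventual steady state is M_∞ = M₀·(F₁/F₀) = 50740 × 23510/9292 = 128380 t.
The anomaly ΔM(t) = M(t) − M_∞ decays as ΔM₀·e^(−t/τ) with ΔM₀ = 50740 − 128380 = −77640 t.
At t = 9.00 yr, e^(−t/τ) = e^(−1.648) = 0.1924, so ΔM = −14940 t and M = 128380 − 14940 = 113440 t.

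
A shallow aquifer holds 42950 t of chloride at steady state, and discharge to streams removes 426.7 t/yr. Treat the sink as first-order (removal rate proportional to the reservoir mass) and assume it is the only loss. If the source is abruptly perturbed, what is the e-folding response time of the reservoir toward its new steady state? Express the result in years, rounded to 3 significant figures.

For a linear reservoir the response time equals the residence time τ = M/F.
τ = 42950 / 426.7 = 100.7 yr.

101 yr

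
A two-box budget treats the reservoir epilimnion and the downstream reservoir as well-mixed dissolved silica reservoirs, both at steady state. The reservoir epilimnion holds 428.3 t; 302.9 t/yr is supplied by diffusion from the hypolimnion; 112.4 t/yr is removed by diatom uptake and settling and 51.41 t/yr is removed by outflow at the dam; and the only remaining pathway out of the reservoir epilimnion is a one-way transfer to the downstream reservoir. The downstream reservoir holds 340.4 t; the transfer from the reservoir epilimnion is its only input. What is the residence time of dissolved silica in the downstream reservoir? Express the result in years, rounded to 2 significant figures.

Balance the reservoir epilimnion: ΣF_in = 302.90 t/yr.
Transfer to the downstream reservoir = ΣF_in − (112.4 + 51.41) = 139.09 t/yr.
At steady state the output of the downstream reservoir equals its input, 139.09 t/yr.
τ = M / F = 340.4 / 139.09 = 2.447 yr.

2.4 yr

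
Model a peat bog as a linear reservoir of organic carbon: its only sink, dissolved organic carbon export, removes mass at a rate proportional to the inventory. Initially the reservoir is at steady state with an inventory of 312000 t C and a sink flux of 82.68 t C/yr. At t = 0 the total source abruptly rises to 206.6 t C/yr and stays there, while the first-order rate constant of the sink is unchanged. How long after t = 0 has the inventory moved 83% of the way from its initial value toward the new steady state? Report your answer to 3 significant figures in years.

6690 yr

τ = M₀/F₀ = 312000/82.68 = 3774 yr.
The remaining gap fraction is e^(−t/τ); 83% covered ⇒ e^(−t/τ) = 0.170.
t = −τ ln(0.170) = 3774 × 1.772 = 6687 yr.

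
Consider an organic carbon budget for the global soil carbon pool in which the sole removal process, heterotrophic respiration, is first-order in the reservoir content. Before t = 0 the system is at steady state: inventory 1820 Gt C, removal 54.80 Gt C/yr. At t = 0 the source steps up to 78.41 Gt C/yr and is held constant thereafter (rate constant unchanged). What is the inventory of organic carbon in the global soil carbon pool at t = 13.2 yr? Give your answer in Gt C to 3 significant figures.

τ = M₀/F₀ = 1820/54.80 = 33.21 yr; rate constant k = 1/τ.
New steady state M_∞ = F₁/k = F₁·τ = 78.41 × 33.21 = 2604.1 Gt C.
M(t) = M_∞ + (M₀ − M_∞)·e^(−t/τ); t/τ = 13.2/33.21 = 0.3975, so e^(−t/τ) = 0.6720.
M(t) = 2604.1 − 784.1 × 0.6720 = 2077.2 Gt C.

2080 Gt C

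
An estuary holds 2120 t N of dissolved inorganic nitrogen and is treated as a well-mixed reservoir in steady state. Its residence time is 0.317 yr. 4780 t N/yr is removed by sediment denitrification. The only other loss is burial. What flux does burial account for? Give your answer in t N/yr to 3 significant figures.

1910 t N/yr

Total removal F = M/τ = 2120 / 0.317 = 6688 t N/yr.
Burial = F − (4780) = 6688 − 4780 = 1908 t N/yr.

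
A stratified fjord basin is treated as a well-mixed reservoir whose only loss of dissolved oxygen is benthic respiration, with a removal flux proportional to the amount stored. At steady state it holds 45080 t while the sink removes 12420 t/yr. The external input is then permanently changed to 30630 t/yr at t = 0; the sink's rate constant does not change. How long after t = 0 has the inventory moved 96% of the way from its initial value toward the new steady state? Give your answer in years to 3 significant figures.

11.7 yr

τ = M₀/F₀ = 45080/12420 = 3.630 yr.
The remaining gap fraction is e^(−t/τ); 96% covered ⇒ e^(−t/τ) = 0.0400.
t = −τ ln(0.0400) = 3.630 × 3.219 = 11.68 yr.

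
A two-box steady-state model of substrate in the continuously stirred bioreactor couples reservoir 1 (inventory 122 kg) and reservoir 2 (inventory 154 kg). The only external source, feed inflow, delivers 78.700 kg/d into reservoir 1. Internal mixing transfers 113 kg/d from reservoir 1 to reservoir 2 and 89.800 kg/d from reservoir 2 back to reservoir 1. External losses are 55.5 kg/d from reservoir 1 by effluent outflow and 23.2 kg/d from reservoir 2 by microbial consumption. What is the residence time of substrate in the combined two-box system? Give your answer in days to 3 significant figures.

3.51 d

Residence time in the combined system uses the total inventory and the total *external* removal — internal exchanges between the two boxes cancel.
M_total = 122 + 154 = 276.00 kg.
ΣF_external_out = 55.5 + 23.2 = 78.700 kg/d.
τ = M_total / ΣF_ext = 276.00 / 78.700 = 3.507 d.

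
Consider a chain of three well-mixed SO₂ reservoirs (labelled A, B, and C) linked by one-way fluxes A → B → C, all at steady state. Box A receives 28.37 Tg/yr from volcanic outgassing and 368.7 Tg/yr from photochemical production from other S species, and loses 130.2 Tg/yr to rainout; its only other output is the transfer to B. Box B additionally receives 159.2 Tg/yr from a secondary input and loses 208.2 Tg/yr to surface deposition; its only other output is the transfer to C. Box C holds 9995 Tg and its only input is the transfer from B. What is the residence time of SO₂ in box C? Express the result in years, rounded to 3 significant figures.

Box A: F(A→B) = (28.37 + 368.7) − 130.2 = 266.87 Tg/yr.
Box B: F(B→C) = (266.87 + 159.2) − 208.2 = 217.87 Tg/yr.
Box C throughput = its input = 217.87 Tg/yr; τ = 9995 / 217.87 = 45.88 yr.

45.9 yr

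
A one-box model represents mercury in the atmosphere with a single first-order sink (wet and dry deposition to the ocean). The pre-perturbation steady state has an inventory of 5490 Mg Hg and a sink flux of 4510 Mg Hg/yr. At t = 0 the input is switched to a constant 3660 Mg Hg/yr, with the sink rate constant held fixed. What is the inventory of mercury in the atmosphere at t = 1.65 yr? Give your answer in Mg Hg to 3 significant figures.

4720 Mg Hg

The sink rate constant is k = F₀/M₀ = 4510/5490 = 0.8215 yr⁻¹.
Solving dM/dt = F₁ − kM with M(0) = M₀ gives M(t) = F₁/k + (M₀ − F₁/k)·e^(−kt).
F₁/k = 3660/0.8215 = 4455.3 Mg Hg; kt = 0.8215 × 1.65 = 1.355, e^(−kt) = 0.2578.
M(1.65) = 4455.3 + (5490 − 4455.3) × 0.2578 = 4455.3 + 266.8 = 4722.1 Mg Hg.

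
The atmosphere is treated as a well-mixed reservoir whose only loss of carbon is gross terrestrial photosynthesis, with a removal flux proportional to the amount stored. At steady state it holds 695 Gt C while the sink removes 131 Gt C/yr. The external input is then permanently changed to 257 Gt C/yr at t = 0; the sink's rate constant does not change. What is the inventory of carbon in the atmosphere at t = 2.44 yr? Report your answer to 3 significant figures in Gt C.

941 Gt C

Residence time τ = M₀/F₀ = 5.305 yr. The eventual steady state is M_∞ = M₀·(F₁/F₀) = 695 × 257/131 = 1363.5 Gt C.
The anomaly ΔM(t) = M(t) − M_∞ decays as ΔM₀·e^(−t/τ) with ΔM₀ = 695 − 1363.5 = −668.5 Gt C.
At t = 2.44 yr, e^(−t/τ) = e^(−0.4599) = 0.6313, so ΔM = −422.0 Gt C and M = 1363.5 − 422.0 = 941.44 Gt C.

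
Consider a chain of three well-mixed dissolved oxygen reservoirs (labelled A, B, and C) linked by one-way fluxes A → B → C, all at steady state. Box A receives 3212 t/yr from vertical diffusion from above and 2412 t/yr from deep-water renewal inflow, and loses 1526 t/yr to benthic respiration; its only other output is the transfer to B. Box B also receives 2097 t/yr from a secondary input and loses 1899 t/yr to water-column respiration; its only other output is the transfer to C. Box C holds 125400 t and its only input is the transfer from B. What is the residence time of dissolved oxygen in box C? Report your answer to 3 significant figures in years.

29.2 yr

Box A: F(A→B) = (3212 + 2412) − 1526 = 4098.0 t/yr.
Box B: F(B→C) = (4098.0 + 2097) − 1899 = 4296.0 t/yr.
Box C throughput = its input = 4296.0 t/yr; τ = 125400 / 4296.0 = 29.19 yr.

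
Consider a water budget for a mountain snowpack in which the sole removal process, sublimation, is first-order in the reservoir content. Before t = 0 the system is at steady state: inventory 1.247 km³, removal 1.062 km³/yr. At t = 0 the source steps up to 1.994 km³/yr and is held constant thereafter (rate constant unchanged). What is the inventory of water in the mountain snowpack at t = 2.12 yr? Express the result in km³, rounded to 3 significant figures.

Residence time τ = M₀/F₀ = 1.174 yr. The eventual steady state is M_∞ = M₀·(F₁/F₀) = 1.247 × 1.994/1.062 = 2.3414 km³.
The anomaly ΔM(t) = M(t) − M_∞ decays as ΔM₀·e^(−t/τ) with ΔM₀ = 1.247 − 2.3414 = −1.094 km³.
At t = 2.12 yr, e^(−t/τ) = e^(−1.805) = 0.1644, so ΔM = −0.1799 km³ and M = 2.3414 − 0.1799 = 2.1614 km³.

2.16 km³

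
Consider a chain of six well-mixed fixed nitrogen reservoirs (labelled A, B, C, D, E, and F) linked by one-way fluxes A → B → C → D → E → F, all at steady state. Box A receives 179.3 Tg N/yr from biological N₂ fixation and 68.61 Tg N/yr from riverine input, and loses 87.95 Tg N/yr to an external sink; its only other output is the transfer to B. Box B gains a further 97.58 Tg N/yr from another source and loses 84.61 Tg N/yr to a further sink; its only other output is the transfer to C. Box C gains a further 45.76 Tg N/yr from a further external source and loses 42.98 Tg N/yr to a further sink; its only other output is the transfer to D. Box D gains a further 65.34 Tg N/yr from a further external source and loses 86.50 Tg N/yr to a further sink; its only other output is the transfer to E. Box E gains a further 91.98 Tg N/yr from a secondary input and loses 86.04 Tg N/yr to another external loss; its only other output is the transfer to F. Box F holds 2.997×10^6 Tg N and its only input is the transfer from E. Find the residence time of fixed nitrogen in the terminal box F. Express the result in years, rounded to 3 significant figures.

18700 yr

Box A: F(A→B) = (179.3 + 68.61) − 87.95 = 159.96 Tg N/yr.
Box B: F(B→C) = (159.96 + 97.58) − 84.61 = 172.93 Tg N/yr.
Box C: F(C→D) = (172.93 + 45.76) − 42.98 = 175.71 Tg N/yr.
Box D: F(D→E) = (175.71 + 65.34) − 86.50 = 154.55 Tg N/yr.
Box E: F(E→F) = (154.55 + 91.98) − 86.04 = 160.49 Tg N/yr.
Box F throughput = its input = 160.49 Tg N/yr; τ = 2.997×10^6 / 160.49 = 18670 yr.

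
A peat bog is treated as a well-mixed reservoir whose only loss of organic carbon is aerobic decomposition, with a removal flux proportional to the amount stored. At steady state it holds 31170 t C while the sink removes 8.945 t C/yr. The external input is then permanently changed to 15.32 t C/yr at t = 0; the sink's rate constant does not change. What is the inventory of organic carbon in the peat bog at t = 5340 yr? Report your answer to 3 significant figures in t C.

The sink rate constant is k = F₀/M₀ = 8.945/31170 = 0.0002870 yr⁻¹.
Solving dM/dt = F₁ − kM with M(0) = M₀ gives M(t) = F₁/k + (M₀ − F₁/k)·e^(−kt).
F₁/k = 15.32/0.0002870 = 53385 t C; kt = 0.0002870 × 5340 = 1.532, e^(−kt) = 0.2160.
M(5340) = 53385 + (31170 − 53385) × 0.2160 = 53385 − 4798 = 48586 t C.

48600 t C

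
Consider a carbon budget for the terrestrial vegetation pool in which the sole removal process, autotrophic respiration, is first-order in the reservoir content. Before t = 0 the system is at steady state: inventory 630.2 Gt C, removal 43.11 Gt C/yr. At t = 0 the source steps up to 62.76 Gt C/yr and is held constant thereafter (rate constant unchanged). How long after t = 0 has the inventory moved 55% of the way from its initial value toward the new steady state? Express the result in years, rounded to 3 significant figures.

τ = M₀/F₀ = 630.2/43.11 = 14.62 yr.
The remaining gap fraction is e^(−t/τ); 55% covered ⇒ e^(−t/τ) = 0.450.
t = −τ ln(0.450) = 14.62 × 0.7985 = 11.67 yr.

11.7 yr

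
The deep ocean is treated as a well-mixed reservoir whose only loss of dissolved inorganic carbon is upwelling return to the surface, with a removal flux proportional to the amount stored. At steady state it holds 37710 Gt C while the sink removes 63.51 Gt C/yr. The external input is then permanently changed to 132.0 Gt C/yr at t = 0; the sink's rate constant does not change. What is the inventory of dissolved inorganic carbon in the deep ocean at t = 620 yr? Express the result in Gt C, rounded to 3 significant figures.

τ = M₀/F₀ = 37710/63.51 = 593.8 yr; rate constant k = 1/τ.
New steady state M_∞ = F₁/k = F₁·τ = 132.0 × 593.8 = 78377 Gt C.
M(t) = M_∞ + (M₀ − M_∞)·e^(−t/τ); t/τ = 620/593.8 = 1.044, so e^(−t/τ) = 0.3520.
M(t) = 78377 − 40670 × 0.3520 = 64063 Gt C.

64100 Gt C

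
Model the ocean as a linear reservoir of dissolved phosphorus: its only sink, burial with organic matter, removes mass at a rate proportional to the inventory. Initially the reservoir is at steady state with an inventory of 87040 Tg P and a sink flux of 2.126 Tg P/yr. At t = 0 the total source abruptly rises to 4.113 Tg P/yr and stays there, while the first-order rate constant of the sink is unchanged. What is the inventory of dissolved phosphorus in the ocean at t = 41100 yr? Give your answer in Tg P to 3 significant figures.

Residence time τ = M₀/F₀ = 40940 yr. The eventual steady state is M_∞ = M₀·(F₁/F₀) = 87040 × 4.113/2.126 = 168390 Tg P.
The anomaly ΔM(t) = M(t) − M_∞ decays as ΔM₀·e^(−t/τ) with ΔM₀ = 87040 − 168390 = −81350 Tg P.
At t = 41100 yr, e^(−t/τ) = e^(−1.004) = 0.3665, so ΔM = −29810 Tg P and M = 168390 − 29810 = 138580 Tg P.

139000 Tg P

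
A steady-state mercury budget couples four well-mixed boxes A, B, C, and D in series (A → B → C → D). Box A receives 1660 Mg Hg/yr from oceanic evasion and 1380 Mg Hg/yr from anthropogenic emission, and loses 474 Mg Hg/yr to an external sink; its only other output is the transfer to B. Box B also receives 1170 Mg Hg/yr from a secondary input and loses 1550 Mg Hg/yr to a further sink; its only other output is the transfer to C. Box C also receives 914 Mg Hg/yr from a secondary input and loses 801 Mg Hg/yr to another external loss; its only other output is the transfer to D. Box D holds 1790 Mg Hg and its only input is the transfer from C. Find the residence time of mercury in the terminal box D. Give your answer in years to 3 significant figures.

Box A: F(A→B) = (1660 + 1380) − 474 = 2566.0 Mg Hg/yr.
Box B: F(B→C) = (2566.0 + 1170) − 1550 = 2186.0 Mg Hg/yr.
Box C: F(C→D) = (2186.0 + 914) − 801 = 2299.0 Mg Hg/yr.
Box D throughput = its input = 2299.0 Mg Hg/yr; τ = 1790 / 2299.0 = 0.7786 yr.

0.779 yr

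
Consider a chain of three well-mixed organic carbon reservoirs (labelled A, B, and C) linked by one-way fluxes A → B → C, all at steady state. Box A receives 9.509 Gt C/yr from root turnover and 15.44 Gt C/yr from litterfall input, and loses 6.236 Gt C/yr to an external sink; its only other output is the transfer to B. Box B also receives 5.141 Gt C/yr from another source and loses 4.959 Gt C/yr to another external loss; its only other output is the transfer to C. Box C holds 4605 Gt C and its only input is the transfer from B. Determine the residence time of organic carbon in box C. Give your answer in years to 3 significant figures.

244 yr

Box A: F(A→B) = (9.509 + 15.44) − 6.236 = 18.713 Gt C/yr.
Box B: F(B→C) = (18.713 + 5.141) − 4.959 = 18.895 Gt C/yr.
Box C throughput = its input = 18.895 Gt C/yr; τ = 4605 / 18.895 = 243.7 yr.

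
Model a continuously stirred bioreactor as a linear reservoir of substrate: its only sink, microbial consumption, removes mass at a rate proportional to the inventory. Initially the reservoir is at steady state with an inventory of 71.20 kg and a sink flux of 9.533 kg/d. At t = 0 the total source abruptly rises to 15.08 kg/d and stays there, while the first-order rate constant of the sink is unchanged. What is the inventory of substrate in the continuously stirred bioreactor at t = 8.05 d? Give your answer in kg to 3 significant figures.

The sink rate constant is k = F₀/M₀ = 9.533/71.20 = 0.1339 d⁻¹.
Solving dM/dt = F₁ − kM with M(0) = M₀ gives M(t) = F₁/k + (M₀ − F₁/k)·e^(−kt).
F₁/k = 15.08/0.1339 = 112.63 kg; kt = 0.1339 × 8.05 = 1.078, e^(−kt) = 0.3403.
M(8.05) = 112.63 + (71.20 − 112.63) × 0.3403 = 112.63 − 14.10 = 98.529 kg.

98.5 kg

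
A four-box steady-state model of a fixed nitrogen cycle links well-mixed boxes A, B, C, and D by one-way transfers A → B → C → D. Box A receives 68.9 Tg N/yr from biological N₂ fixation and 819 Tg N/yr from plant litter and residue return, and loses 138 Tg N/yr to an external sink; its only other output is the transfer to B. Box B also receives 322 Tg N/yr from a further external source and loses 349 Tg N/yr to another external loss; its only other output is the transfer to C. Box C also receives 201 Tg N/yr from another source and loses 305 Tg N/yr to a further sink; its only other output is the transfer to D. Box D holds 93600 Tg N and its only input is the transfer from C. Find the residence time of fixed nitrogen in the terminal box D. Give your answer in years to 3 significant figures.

Box A: F(A→B) = (68.9 + 819) − 138 = 749.90 Tg N/yr.
Box B: F(B→C) = (749.90 + 322) − 349 = 722.90 Tg N/yr.
Box C: F(C→D) = (722.90 + 201) − 305 = 618.90 Tg N/yr.
Box D throughput = its input = 618.90 Tg N/yr; τ = 93600 / 618.90 = 151.2 yr.

151 yr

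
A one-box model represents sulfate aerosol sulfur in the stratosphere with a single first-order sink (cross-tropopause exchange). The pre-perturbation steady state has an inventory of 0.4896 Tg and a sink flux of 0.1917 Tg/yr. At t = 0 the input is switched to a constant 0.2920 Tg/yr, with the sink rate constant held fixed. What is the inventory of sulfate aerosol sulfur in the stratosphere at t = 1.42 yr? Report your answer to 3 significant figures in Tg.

Residence time τ = M₀/F₀ = 2.554 yr. The eventual steady state is M_∞ = M₀·(F₁/F₀) = 0.4896 × 0.2920/0.1917 = 0.74577 Tg.
The anomaly ΔM(t) = M(t) − M_∞ decays as ΔM₀·e^(−t/τ) with ΔM₀ = 0.4896 − 0.74577 = −0.2562 Tg.
At t = 1.42 yr, e^(−t/τ) = e^(−0.5560) = 0.5735, so ΔM = −0.1469 Tg and M = 0.74577 − 0.1469 = 0.59885 Tg.

0.599 Tg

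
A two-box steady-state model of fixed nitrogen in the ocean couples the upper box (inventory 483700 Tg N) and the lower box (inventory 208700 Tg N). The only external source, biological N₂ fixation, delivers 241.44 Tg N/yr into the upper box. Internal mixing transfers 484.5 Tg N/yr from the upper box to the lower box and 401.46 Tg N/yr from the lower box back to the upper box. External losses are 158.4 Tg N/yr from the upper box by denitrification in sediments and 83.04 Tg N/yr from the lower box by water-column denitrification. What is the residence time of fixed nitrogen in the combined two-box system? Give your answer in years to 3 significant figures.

2870 yr

Treat the two boxes together as one reservoir: the mixing fluxes between them are internal recycling, so τ = ΣM / Σ(external losses).
M_total = 483700 + 208700 = 692400 Tg N.
ΣF_external_out = 158.4 + 83.04 = 241.44 Tg N/yr.
τ = M_total / ΣF_ext = 692400 / 241.44 = 2868 yr.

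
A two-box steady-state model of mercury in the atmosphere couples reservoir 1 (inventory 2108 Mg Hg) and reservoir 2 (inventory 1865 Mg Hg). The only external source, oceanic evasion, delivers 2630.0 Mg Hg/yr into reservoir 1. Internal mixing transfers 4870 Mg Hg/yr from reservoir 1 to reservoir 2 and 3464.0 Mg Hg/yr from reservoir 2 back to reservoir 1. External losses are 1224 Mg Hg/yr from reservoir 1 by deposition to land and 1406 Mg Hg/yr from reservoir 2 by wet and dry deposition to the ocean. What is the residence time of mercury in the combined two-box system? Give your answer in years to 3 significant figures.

Residence time in the combined system uses the total inventory and the total *external* removal — internal exchanges between the two boxes cancel.
M_total = 2108 + 1865 = 3973.0 Mg Hg.
ΣF_external_out = 1224 + 1406 = 2630.0 Mg Hg/yr.
τ = M_total / ΣF_ext = 3973.0 / 2630.0 = 1.511 yr.

1.51 yr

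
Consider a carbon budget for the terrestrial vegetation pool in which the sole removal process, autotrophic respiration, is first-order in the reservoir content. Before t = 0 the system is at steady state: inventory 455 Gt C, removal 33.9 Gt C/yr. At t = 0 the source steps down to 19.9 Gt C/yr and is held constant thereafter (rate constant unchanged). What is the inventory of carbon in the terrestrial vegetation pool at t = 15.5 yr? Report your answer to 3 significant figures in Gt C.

The sink rate constant is k = F₀/M₀ = 33.9/455 = 0.07451 yr⁻¹.
Solving dM/dt = F₁ − kM with M(0) = M₀ gives M(t) = F₁/k + (M₀ − F₁/k)·e^(−kt).
F₁/k = 19.9/0.07451 = 267.09 Gt C; kt = 0.07451 × 15.5 = 1.155, e^(−kt) = 0.3151.
M(15.5) = 267.09 + (455 − 267.09) × 0.3151 = 267.09 + 59.21 = 326.31 Gt C.

326 Gt C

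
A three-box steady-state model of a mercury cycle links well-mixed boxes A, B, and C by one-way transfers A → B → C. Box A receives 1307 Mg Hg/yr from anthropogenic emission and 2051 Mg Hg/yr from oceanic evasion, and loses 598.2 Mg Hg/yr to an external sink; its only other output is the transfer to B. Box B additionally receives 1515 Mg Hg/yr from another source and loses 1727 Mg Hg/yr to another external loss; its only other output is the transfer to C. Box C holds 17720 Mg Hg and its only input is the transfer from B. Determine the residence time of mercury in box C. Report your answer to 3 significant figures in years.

6.96 yr

Box A: F(A→B) = (1307 + 2051) − 598.2 = 2759.8 Mg Hg/yr.
Box B: F(B→C) = (2759.8 + 1515) − 1727 = 2547.8 Mg Hg/yr.
Box C throughput = its input = 2547.8 Mg Hg/yr; τ = 17720 / 2547.8 = 6.955 yr.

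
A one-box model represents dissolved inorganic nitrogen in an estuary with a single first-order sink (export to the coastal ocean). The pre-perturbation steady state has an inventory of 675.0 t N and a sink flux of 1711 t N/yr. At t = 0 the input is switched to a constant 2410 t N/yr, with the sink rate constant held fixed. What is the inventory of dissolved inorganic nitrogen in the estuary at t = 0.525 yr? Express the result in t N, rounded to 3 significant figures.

878 t N

τ = M₀/F₀ = 675.0/1711 = 0.3945 yr; rate constant k = 1/τ.
New steady state M_∞ = F₁/k = F₁·τ = 2410 × 0.3945 = 950.76 t N.
M(t) = M_∞ + (M₀ − M_∞)·e^(−t/τ); t/τ = 0.525/0.3945 = 1.331, so e^(−t/τ) = 0.2643.
M(t) = 950.76 − 275.8 × 0.2643 = 877.88 t N.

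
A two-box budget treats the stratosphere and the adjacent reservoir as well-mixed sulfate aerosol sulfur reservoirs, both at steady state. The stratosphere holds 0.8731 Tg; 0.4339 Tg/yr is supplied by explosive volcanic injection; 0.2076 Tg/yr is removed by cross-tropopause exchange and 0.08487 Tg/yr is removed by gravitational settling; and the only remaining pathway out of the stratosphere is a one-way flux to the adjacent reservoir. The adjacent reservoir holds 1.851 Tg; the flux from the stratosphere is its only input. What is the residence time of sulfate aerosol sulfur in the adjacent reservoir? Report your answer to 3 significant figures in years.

Balance the stratosphere: ΣF_in = 0.43390 Tg/yr.
Flux to the adjacent reservoir = ΣF_in − (0.2076 + 0.08487) = 0.14143 Tg/yr.
At steady state the output of the adjacent reservoir equals its input, 0.14143 Tg/yr.
τ = M / F = 1.851 / 0.14143 = 13.09 yr.

13.1 yr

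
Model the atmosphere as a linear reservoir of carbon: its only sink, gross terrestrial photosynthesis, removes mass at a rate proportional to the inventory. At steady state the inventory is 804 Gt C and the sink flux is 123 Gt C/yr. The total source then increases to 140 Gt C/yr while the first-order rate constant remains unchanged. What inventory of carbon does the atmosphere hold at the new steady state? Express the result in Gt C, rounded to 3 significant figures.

915 Gt C

Rate constant k = F/M = 123 / 804 = 0.1530 yr⁻¹.
At the new steady state, source = k·M_new ⇒ M_new = 140 / 0.1530 = 915.1 Gt C.
(Equivalently M_new = M × F_new/F_old = 804 × 140/123.)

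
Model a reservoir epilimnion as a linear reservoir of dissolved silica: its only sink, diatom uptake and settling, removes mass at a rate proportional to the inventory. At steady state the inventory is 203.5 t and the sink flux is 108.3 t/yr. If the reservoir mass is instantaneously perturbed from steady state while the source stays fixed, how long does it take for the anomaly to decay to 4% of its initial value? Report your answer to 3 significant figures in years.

For a linear reservoir the anomaly decays as exp(−t/τ) with τ = M/F = 203.5/108.3 = 1.879 yr.
exp(−t/τ) = 0.04 ⇒ t = −τ ln(0.04) = 1.879 × 3.219 = 6.048 yr.

6.05 yr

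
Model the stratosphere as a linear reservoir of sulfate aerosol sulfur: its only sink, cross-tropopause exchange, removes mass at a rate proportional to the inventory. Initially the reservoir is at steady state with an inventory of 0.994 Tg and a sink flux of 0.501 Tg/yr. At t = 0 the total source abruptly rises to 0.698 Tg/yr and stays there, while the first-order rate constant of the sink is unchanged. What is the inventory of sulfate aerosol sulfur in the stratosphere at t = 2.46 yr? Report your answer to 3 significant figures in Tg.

τ = M₀/F₀ = 0.994/0.501 = 1.984 yr; rate constant k = 1/τ.
New steady state M_∞ = F₁/k = F₁·τ = 0.698 × 1.984 = 1.3849 Tg.
M(t) = M_∞ + (M₀ − M_∞)·e^(−t/τ); t/τ = 2.46/1.984 = 1.240, so e^(−t/τ) = 0.2894.
M(t) = 1.3849 − 0.3909 × 0.2894 = 1.2717 Tg.

1.27 Tg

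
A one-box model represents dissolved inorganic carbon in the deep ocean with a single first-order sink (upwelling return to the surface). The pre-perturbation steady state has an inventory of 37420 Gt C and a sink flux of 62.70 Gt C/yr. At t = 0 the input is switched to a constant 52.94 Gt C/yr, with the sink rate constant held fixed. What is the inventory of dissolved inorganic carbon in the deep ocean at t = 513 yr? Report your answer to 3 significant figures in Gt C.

34100 Gt C

Residence time τ = M₀/F₀ = 596.8 yr. The eventual steady state is M_∞ = M₀·(F₁/F₀) = 37420 × 52.94/62.70 = 31595 Gt C.
The anomaly ΔM(t) = M(t) − M_∞ decays as ΔM₀·e^(−t/τ) with ΔM₀ = 37420 − 31595 = 5825 Gt C.
At t = 513 yr, e^(−t/τ) = e^(−0.8596) = 0.4233, so ΔM = 2466 Gt C and M = 31595 + 2466 = 34061 Gt C.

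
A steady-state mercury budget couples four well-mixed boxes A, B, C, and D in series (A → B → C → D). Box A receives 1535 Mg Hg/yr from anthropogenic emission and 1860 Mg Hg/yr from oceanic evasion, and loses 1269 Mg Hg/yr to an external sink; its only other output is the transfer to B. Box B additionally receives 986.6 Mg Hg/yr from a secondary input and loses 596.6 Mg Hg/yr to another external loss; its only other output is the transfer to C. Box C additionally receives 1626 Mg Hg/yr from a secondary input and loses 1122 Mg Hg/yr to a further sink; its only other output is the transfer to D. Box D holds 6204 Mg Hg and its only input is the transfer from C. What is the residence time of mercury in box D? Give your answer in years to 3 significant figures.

2.05 yr

Box A: F(A→B) = (1535 + 1860) − 1269 = 2126.0 Mg Hg/yr.
Box B: F(B→C) = (2126.0 + 986.6) − 596.6 = 2516.0 Mg Hg/yr.
Box C: F(C→D) = (2516.0 + 1626) − 1122 = 3020.0 Mg Hg/yr.
Box D throughput = its input = 3020.0 Mg Hg/yr; τ = 6204 / 3020.0 = 2.054 yr.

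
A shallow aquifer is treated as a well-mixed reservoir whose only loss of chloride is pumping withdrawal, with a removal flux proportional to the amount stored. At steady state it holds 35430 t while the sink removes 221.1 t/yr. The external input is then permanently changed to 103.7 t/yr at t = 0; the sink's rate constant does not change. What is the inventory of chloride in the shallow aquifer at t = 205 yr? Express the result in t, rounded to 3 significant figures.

τ = M₀/F₀ = 35430/221.1 = 160.2 yr; rate constant k = 1/τ.
New steady state M_∞ = F₁/k = F₁·τ = 103.7 × 160.2 = 16617 t.
M(t) = M_∞ + (M₀ − M_∞)·e^(−t/τ); t/τ = 205/160.2 = 1.279, so e^(−t/τ) = 0.2782.
M(t) = 16617 + 18810 × 0.2782 = 21852 t.

21900 t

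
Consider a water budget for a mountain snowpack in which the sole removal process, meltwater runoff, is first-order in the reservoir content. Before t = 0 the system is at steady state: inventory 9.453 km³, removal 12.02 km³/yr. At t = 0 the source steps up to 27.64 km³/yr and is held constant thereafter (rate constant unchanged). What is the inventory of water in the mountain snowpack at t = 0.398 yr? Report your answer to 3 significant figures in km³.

14.3 km³

Residence time τ = M₀/F₀ = 0.7864 yr. The eventual steady state is M_∞ = M₀·(F₁/F₀) = 9.453 × 27.64/12.02 = 21.737 km³.
The anomaly ΔM(t) = M(t) − M_∞ decays as ΔM₀·e^(−t/τ) with ΔM₀ = 9.453 − 21.737 = −12.28 km³.
At t = 0.398 yr, e^(−t/τ) = e^(−0.5061) = 0.6029, so ΔM = −7.406 km³ and M = 21.737 − 7.406 = 14.332 km³.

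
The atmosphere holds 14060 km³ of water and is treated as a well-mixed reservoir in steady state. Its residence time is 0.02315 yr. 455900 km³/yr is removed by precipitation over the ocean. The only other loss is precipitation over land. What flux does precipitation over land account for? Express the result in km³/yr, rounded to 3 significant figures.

151000 km³/yr

Total removal F = M/τ = 14060 / 0.02315 = 607300 km³/yr.
Precipitation over land = F − (455900) = 607300 − 455900 = 151400 km³/yr.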